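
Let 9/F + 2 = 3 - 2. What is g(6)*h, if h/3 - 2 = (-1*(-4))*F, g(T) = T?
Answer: -612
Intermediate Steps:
F = -9 (F = 9/(-2 + (3 - 2)) = 9/(-2 + 1) = 9/(-1) = 9*(-1) = -9)
h = -102 (h = 6 + 3*(-1*(-4)*(-9)) = 6 + 3*(4*(-9)) = 6 + 3*(-36) = 6 - 108 = -102)
g(6)*h = 6*(-102) = -612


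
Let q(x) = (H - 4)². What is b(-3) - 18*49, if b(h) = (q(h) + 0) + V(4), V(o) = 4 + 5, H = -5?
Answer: -792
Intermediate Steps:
V(o) = 9
q(x) = 81 (q(x) = (-5 - 4)² = (-9)² = 81)
b(h) = 90 (b(h) = (81 + 0) + 9 = 81 + 9 = 90)
b(-3) - 18*49 = 90 - 18*49 = 90 - 882 = -792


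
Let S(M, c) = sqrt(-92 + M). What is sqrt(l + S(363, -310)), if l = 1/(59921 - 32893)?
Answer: sqrt(6757 + 182628196*sqrt(271))/13514 ≈ 4.0574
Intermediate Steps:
l = 1/27028 ≈ 3.6999e-5
sqrt(l + S(363, -310)) = sqrt(1/27028 + sqrt(-92 + 363)) = sqrt(1/27028 + sqrt(271))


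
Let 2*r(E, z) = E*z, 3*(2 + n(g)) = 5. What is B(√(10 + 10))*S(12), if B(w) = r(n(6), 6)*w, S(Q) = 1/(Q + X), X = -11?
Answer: -2*√5 ≈ -4.4721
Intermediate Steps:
n(g) = -⅓ (n(g) = -2 + (⅓)*5 = -2 + 5/3 = -⅓)
r(E, z) = E*z/2 (r(E, z) = (E*z)/2 = E*z/2)
S(Q) = 1/(-11 + Q) (S(Q) = 1/(Q - 11) = 1/(-11 + Q))
B(w) = -w (B(w) = ((½)*(-⅓)*6)*w = -w)
B(√(10 + 10))*S(12) = (-√(10 + 10))/(-11 + 12) = -√20/1 = -2*√5*1 = -2*√5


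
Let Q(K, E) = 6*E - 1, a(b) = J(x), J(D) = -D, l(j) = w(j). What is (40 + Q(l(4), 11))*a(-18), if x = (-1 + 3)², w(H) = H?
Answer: -420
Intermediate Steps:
x = 4 (x = 2² = 4)
l(j) = j
a(b) = -4 (a(b) = -1*4 = -4)
Q(K, E) = -1 + 6*E
(40 + Q(l(4), 11))*a(-18) = (40 + (-1 + 6*11))*(-4) = (40 + (-1 + 66))*(-4) = (40 + 65)*(-4) = 105*(-4) = -420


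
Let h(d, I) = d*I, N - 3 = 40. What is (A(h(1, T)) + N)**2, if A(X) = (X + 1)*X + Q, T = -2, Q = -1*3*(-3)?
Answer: 2916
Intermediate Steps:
N = 43 (N = 3 + 40 = 43)
Q = 9 (Q = -3*(-3) = 9)
h(d, I) = I*d
A(X) = 9 + X*(1 + X) (A(X) = (X + 1)*X + 9 = (1 + X)*X + 9 = X*(1 + X) + 9 = 9 + X*(1 + X))
(A(h(1, T)) + N)**2 = ((9 - 2*1 + (-2*1)**2) + 43)**2 = ((9 - 2 + (-2)**2) + 43)**2 = ((9 - 2 + 4) + 43)**2 = (11 + 43)**2 = 54**2 = 2916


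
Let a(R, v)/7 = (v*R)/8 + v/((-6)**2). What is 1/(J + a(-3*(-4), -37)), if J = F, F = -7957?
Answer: -36/300697 ≈ -0.00011972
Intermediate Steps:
J = -7957
a(R, v) = 7*v/36 + 7*R*v/8 (a(R, v) = 7*((v*R)/8 + v/((-6)**2)) = 7*((R*v)*(1/8) + v/36) = 7*(R*v/8 + v*(1/36)) = 7*(R*v/8 + v/36) = 7*(v/36 + R*v/8) = 7*v/36 + 7*R*v/8)
1/(J + a(-3*(-4), -37)) = 1/(-7957 + (7/72)*(-37)*(2 + 9*(-3*(-4)))) = 1/(-7957 + (7/72)*(-37)*(2 + 9*12)) = 1/(-7957 + (7/72)*(-37)*(2 + 108)) = 1/(-7957 + (7/72)*(-37)*110) = 1/(-7957 - 14245/36) = 1/(-300697/36) = -36/300697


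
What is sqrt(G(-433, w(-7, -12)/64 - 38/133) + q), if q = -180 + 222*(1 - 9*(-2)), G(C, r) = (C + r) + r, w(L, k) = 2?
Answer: sqrt(2825921)/28 ≈ 60.037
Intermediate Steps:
G(C, r) = C + 2*r
q = 4038 (q = -180 + 222*(1 + 18) = -180 + 222*19 = -180 + 4218 = 4038)
sqrt(G(-433, w(-7, -12)/64 - 38/133) + q) = sqrt((-433 + 2*(2/64 - 38/133)) + 4038) = sqrt((-433 + 2*(2*(1/64) - 38*1/133)) + 4038) = sqrt((-433 + 2*(1/32 - 2/7)) + 4038) = sqrt((-433 + 2*(-57/224)) + 4038) = sqrt((-433 - 57/112) + 4038) = sqrt(-48553/112 + 4038) = sqrt(403703/112) = sqrt(2825921)/28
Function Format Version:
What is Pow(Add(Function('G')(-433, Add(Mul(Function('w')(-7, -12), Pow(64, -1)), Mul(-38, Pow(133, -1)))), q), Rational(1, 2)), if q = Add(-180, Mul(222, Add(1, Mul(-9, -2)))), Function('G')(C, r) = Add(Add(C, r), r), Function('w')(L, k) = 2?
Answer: Mul(Rational(1, 28), Pow(2825921, Rational(1, 2))) ≈ 60.037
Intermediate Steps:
Function('G')(C, r) = Add(C, Mul(2, r))
q = 4038 (q = Add(-180, Mul(222, Add(1, 18))) = Add(-180, Mul(222, 19)) = Add(-180, 4218) = 4038)
Pow(Add(Function('G')(-433, Add(Mul(Function('w')(-7, -12), Pow(64, -1)), Mul(-38, Pow(133, -1)))), q), Rational(1, 2)) = Pow(Add(Add(-433, Mul(2, Add(Mul(2, Pow(64, -1)), Mul(-38, Pow(133, -1))))), 4038), Rational(1, 2)) = Pow(Add(Add(-433, Mul(2, Add(Mul(2, Rational(1, 64)), Mul(-38, Rational(1, 133))))), 4038), Rational(1, 2)) = Pow(Add(Add(-433, Mul(2, Add(Rational(1, 32), Rational(-2, 7)))), 4038), Rational(1, 2)) = Pow(Add(Add(-433, Mul(2, Rational(-57, 224))), 4038), Rational(1, 2)) = Pow(Add(Add(-433, Rational(-57, 112)), 4038), Rational(1, 2)) = Pow(Add(Rational(-48553, 112), 4038), Rational(1, 2)) = Pow(Rational(403703, 112), Rational(1, 2)) = Mul(Rational(1, 28), Pow(2825921, Rational(1, 2)))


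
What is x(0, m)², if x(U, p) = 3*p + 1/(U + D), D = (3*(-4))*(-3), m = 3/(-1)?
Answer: 104329/1296 ≈ 80.501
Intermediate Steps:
m = -3 (m = 3*(-1) = -3)
D = 36 (D = -12*(-3) = 36)
x(U, p) = 1/(36 + U) + 3*p (x(U, p) = 3*p + 1/(U + 36) = 3*p + 1/(36 + U) = 1/(36 + U) + 3*p)
x(0, m)² = ((1 + 108*(-3) + 3*0*(-3))/(36 + 0))² = ((1 - 324 + 0)/36)² = ((1/36)*(-323))² = (-323/36)² = 104329/1296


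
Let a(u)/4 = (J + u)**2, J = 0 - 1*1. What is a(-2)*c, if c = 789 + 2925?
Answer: 133704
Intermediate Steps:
J = -1 (J = 0 - 1 = -1)
a(u) = 4*(-1 + u)**2
c = 3714
a(-2)*c = (4*(-1 - 2)**2)*3714 = (4*(-3)**2)*3714 = (4*9)*3714 = 36*3714 = 133704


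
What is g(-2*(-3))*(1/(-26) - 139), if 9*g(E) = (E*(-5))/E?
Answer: 6025/78 ≈ 77.244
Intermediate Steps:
g(E) = -5/9 (g(E) = ((E*(-5))/E)/9 = ((-5*E)/E)/9 = (⅑)*(-5) = -5/9)
g(-2*(-3))*(1/(-26) - 139) = -5*(1/(-26) - 139)/9 = -5*(-1/26 - 139)/9 = -5/9*(-3615/26) = 6025/78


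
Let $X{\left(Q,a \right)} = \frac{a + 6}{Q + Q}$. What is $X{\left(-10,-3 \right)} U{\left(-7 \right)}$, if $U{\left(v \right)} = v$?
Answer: $\frac{21}{20} \approx 1.05$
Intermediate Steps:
$X{\left(Q,a \right)} = \frac{6 + a}{2 Q}$
$X{\left(-10,-3 \right)} U{\left(-7 \right)} = \frac{6 - 3}{2 \left(-10\right)} \left(-7\right) = \frac{1}{2} \left(- \frac{1}{10}\right) 3 \left(-7\right) = \left(- \frac{3}{20}\right) \left(-7\right) = \frac{21}{20}$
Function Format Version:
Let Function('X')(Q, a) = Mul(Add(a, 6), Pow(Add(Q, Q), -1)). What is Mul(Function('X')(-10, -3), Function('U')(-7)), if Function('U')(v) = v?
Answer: Rational(21, 20) ≈ 1.0500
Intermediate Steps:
Function('X')(Q, a) = Mul(Rational(1, 2), Pow(Q, -1), Add(6, a)) (Function('X')(Q, a) = Mul(Add(6, a), Pow(Mul(2, Q), -1)) = Mul(Add(6, a), Mul(Rational(1, 2), Pow(Q, -1))) = Mul(Rational(1, 2), Pow(Q, -1), Add(6, a)))
Mul(Function('X')(-10, -3), Function('U')(-7)) = Mul(Mul(Rational(1, 2), Pow(-10, -1), Add(6, -3)), -7) = Mul(Mul(Rational(1, 2), Rational(-1, 10), 3), -7) = Mul(Rational(-3, 20), -7) = Rational(21, 20)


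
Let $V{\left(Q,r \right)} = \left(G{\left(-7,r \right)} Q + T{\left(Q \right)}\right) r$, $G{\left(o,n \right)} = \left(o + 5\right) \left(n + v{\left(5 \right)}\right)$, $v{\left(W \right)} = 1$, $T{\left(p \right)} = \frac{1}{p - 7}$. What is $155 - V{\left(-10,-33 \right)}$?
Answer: $- \frac{356438}{17} \approx -20967.0$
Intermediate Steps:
$T{\left(p \right)} = \frac{1}{-7 + p}$
$G{\left(o,n \right)} = \left(1 + n\right) \left(5 + o\right)$ ($G{\left(o,n \right)} = \left(o + 5\right) \left(n + 1\right) = \left(5 + o\right) \left(1 + n\right) = \left(1 + n\right) \left(5 + o\right)$)
$V{\left(Q,r \right)} = r \left(\frac{1}{-7 + Q} + Q \left(-2 - 2 r\right)\right)$ ($V{\left(Q,r \right)} = \left(\left(5 - 7 + 5 r + r \left(-7\right)\right) Q + \frac{1}{-7 + Q}\right) r = \left(\left(5 - 7 + 5 r - 7 r\right) Q + \frac{1}{-7 + Q}\right) r = \left(\left(-2 - 2 r\right) Q + \frac{1}{-7 + Q}\right) r = \left(Q \left(-2 - 2 r\right) + \frac{1}{-7 + Q}\right) r = \left(\frac{1}{-7 + Q} + Q \left(-2 - 2 r\right)\right) r = r \left(\frac{1}{-7 + Q} + Q \left(-2 - 2 r\right)\right)$)
$155 - V{\left(-10,-33 \right)} = 155 - - \frac{33 \left(1 - - 20 \left(1 - 33\right) \left(-7 - 10\right)\right)}{-7 - 10} = 155 - - \frac{33 \left(1 - \left(-20\right) \left(-32\right) \left(-17\right)\right)}{-17} = 155 - \left(-33\right) \left(- \frac{1}{17}\right) \left(1 + 10880\right) = 155 - \left(-33\right) \left(- \frac{1}{17}\right) 10881 = 155 - \frac{359073}{17} = - \frac{356438}{17}$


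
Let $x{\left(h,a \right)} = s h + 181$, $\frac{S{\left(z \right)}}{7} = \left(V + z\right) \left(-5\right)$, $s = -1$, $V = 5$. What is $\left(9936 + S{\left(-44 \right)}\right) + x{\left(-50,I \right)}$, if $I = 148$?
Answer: $11532$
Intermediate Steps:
$S{\left(z \right)} = -175 - 35 z$ ($S{\left(z \right)} = 7 \left(5 + z\right) \left(-5\right) = 7 \left(-25 - 5 z\right) = -175 - 35 z$)
$x{\left(h,a \right)} = 181 - h$ ($x{\left(h,a \right)} = - h + 181 = 181 - h$)
$\left(9936 + S{\left(-44 \right)}\right) + x{\left(-50,I \right)} = \left(9936 - -1365\right) + \left(181 - -50\right) = \left(9936 + \left(-175 + 1540\right)\right) + \left(181 + 50\right) = \left(9936 + 1365\right) + 231 = 11301 + 231 = 11532$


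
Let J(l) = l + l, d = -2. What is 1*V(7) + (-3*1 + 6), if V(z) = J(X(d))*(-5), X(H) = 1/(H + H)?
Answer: 11/2 ≈ 5.5000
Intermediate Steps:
X(H) = 1/(2*H)
J(l) = 2*l
V(z) = 5/2 (V(z) = (2*((½)/(-2)))*(-5) = (2*((½)*(-½)))*(-5) = (2*(-¼))*(-5) = -½*(-5) = 5/2)
1*V(7) + (-3*1 + 6) = 1*(5/2) + (-3*1 + 6) = 5/2 + (-3 + 6) = 5/2 + 3 = 11/2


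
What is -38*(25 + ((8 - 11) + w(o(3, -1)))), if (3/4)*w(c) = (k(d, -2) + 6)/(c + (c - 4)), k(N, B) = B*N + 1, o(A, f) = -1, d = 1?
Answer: -7144/9 ≈ -793.78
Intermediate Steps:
k(N, B) = 1 + B*N
w(c) = 20/(3*(-4 + 2*c)) (w(c) = 4*(((1 - 2*1) + 6)/(c + (c - 4)))/3 = 4*(((1 - 2) + 6)/(c + (-4 + c)))/3 = 4*((-1 + 6)/(-4 + 2*c))/3 = 4*(5/(-4 + 2*c))/3 = 20/(3*(-4 + 2*c)))
-38*(25 + ((8 - 11) + w(o(3, -1)))) = -38*(25 + ((8 - 11) + 10/(3*(-2 - 1)))) = -38*(25 + (-3 + (10/3)/(-3))) = -38*(25 + (-3 + (10/3)*(-⅓))) = -38*(25 + (-3 - 10/9)) = -38*(25 - 37/9) = -38*188/9 = -7144/9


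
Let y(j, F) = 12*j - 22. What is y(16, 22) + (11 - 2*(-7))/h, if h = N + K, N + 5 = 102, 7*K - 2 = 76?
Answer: 128865/757 ≈ 170.23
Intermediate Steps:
K = 78/7 (K = 2/7 + (1/7)*76 = 2/7 + 76/7 = 78/7 ≈ 11.143)
N = 97 (N = -5 + 102 = 97)
h = 757/7 (h = 97 + 78/7 = 757/7 ≈ 108.14)
y(j, F) = -22 + 12*j
y(16, 22) + (11 - 2*(-7))/h = (-22 + 12*16) + (11 - 2*(-7))/(757/7) = (-22 + 192) + (11 + 14)*(7/757) = 170 + 25*(7/757) = 170 + 175/757 = 128865/757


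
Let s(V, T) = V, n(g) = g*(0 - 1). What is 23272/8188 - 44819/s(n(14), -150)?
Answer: 91825945/28658 ≈ 3204.2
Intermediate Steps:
n(g) = -g (n(g) = g*(-1) = -g)
23272/8188 - 44819/s(n(14), -150) = 23272/8188 - 44819/((-1*14)) = 23272*(1/8188) - 44819/(-14) = 5818/2047 - 44819*(-1/14) = 5818/2047 + 44819/14 = 91825945/28658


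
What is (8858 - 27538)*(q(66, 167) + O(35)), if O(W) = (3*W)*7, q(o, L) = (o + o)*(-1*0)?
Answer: -13729800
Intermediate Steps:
q(o, L) = 0 (q(o, L) = (2*o)*0 = 0)
O(W) = 21*W
(8858 - 27538)*(q(66, 167) + O(35)) = (8858 - 27538)*(0 + 21*35) = -18680*(0 + 735) = -18680*735 = -13729800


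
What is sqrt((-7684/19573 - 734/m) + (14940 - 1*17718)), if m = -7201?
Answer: 4*I*sqrt(6520823374801547)/6128051 ≈ 52.709*I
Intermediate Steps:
sqrt((-7684/19573 - 734/m) + (14940 - 1*17718)) = sqrt((-7684/19573 - 734/(-7201)) + (14940 - 1*17718)) = sqrt((-7684*1/19573 - 734*(-1/7201)) + (14940 - 17718)) = sqrt((-7684/19573 + 734/7201) - 2778) = sqrt(-40965902/140945173 - 2778) = sqrt(-391586656496/140945173) = 4*I*sqrt(6520823374801547)/6128051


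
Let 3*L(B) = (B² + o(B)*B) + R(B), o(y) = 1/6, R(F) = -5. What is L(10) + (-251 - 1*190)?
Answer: -3679/9 ≈ -408.78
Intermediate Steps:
o(y) = ⅙
L(B) = -5/3 + B²/3 + B/18 (L(B) = ((B² + B/6) - 5)/3 = (-5 + B² + B/6)/3 = -5/3 + B²/3 + B/18)
L(10) + (-251 - 1*190) = (-5/3 + (⅓)*10² + (1/18)*10) + (-251 - 1*190) = (-5/3 + (⅓)*100 + 5/9) + (-251 - 190) = (-5/3 + 100/3 + 5/9) - 441 = 290/9 - 441 = -3679/9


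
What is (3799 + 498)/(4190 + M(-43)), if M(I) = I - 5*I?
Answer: 4297/4362 ≈ 0.98510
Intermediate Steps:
M(I) = -4*I
(3799 + 498)/(4190 + M(-43)) = (3799 + 498)/(4190 - 4*(-43)) = 4297/(4190 + 172) = 4297/4362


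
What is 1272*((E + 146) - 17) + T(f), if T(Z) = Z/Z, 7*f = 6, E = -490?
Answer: -459191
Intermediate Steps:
f = 6/7 (f = (1/7)*6 = 6/7 ≈ 0.85714)
T(Z) = 1
1272*((E + 146) - 17) + T(f) = 1272*((-490 + 146) - 17) + 1 = 1272*(-344 - 17) + 1 = 1272*(-361) + 1 = -459192 + 1 = -459191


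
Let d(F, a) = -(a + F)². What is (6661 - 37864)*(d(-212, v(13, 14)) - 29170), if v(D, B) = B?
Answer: 2133473922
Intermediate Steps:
d(F, a) = -(F + a)²
(6661 - 37864)*(d(-212, v(13, 14)) - 29170) = (6661 - 37864)*(-(-212 + 14)² - 29170) = -31203*(-1*(-198)² - 29170) = -31203*(-1*39204 - 29170) = -31203*(-39204 - 29170) = -31203*(-68374) = 2133473922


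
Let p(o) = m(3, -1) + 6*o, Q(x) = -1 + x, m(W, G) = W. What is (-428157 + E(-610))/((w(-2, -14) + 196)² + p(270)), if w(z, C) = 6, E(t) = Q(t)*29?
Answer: -445876/42427 ≈ -10.509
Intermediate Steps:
p(o) = 3 + 6*o
E(t) = -29 + 29*t (E(t) = (-1 + t)*29 = -29 + 29*t)
(-428157 + E(-610))/((w(-2, -14) + 196)² + p(270)) = (-428157 + (-29 + 29*(-610)))/((6 + 196)² + (3 + 6*270)) = (-428157 + (-29 - 17690))/(202² + (3 + 1620)) = (-428157 - 17719)/(40804 + 1623) = -445876/42427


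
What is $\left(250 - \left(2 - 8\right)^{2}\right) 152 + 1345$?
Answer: $33873$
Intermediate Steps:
$\left(250 - \left(2 - 8\right)^{2}\right) 152 + 1345 = \left(250 - \left(-6\right)^{2}\right) 152 + 1345 = \left(250 - 36\right) 152 + 1345 = 214 \cdot 152 + 1345 = 32528 + 1345 = 33873$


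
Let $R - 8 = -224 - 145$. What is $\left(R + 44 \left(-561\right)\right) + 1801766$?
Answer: $1776721$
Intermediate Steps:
$R = -361$ ($R = 8 - 369 = -361$)
$\left(R + 44 \left(-561\right)\right) + 1801766 = \left(-361 + 44 \left(-561\right)\right) + 1801766 = \left(-361 - 24684\right) + 1801766 = -25045 + 1801766 = 1776721$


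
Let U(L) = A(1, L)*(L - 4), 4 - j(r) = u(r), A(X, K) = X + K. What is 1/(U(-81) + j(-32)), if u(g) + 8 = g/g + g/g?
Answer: 1/6810 ≈ 0.00014684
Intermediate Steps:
A(X, K) = K + X
u(g) = -6 (u(g) = -8 + (g/g + g/g) = -8 + (1 + 1) = -8 + 2 = -6)
j(r) = 10 (j(r) = 4 - 1*(-6) = 4 + 6 = 10)
U(L) = (1 + L)*(-4 + L) (U(L) = (L + 1)*(L - 4) = (1 + L)*(-4 + L))
1/(U(-81) + j(-32)) = 1/((1 - 81)*(-4 - 81) + 10) = 1/(-80*(-85) + 10) = 1/(6800 + 10) = 1/6810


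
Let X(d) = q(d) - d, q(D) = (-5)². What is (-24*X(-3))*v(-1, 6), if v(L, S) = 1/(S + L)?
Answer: -672/5 ≈ -134.40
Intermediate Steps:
v(L, S) = 1/(L + S)
q(D) = 25
X(d) = 25 - d
(-24*X(-3))*v(-1, 6) = (-24*(25 - 1*(-3)))/(-1 + 6) = -24*(25 + 3)/5 = -24*28*(⅕) = -672*⅕ = -672/5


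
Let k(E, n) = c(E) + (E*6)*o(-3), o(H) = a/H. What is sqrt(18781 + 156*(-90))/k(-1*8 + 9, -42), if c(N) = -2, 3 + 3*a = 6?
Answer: -sqrt(4741)/4 ≈ -17.214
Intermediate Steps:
a = 1 (a = -1 + (1/3)*6 = -1 + 2 = 1)
o(H) = 1/H
k(E, n) = -2 - 2*E (k(E, n) = -2 + (E*6)/(-3) = -2 + (6*E)*(-1/3) = -2 - 2*E)
sqrt(18781 + 156*(-90))/k(-1*8 + 9, -42) = sqrt(18781 + 156*(-90))/(-2 - 2*(-1*8 + 9)) = sqrt(18781 - 14040)/(-2 - 2*(-8 + 9)) = sqrt(4741)/(-2 - 2*1) = sqrt(4741)/(-2 - 2) = sqrt(4741)/(-4) = sqrt(4741)*(-1/4) = -sqrt(4741)/4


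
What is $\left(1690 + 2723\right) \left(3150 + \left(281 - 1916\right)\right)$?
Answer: $6685695$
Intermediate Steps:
$\left(1690 + 2723\right) \left(3150 + \left(281 - 1916\right)\right) = 4413 \left(3150 - 1635\right) = 4413 \cdot 1515 = 6685695$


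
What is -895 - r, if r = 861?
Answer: -1756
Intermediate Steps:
-895 - r = -895 - 1*861 = -895 - 861 = -1756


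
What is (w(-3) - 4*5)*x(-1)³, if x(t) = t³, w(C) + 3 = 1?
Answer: 22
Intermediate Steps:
w(C) = -2 (w(C) = -3 + 1 = -2)
(w(-3) - 4*5)*x(-1)³ = (-2 - 4*5)*((-1)³)³ = (-2 - 20)*(-1)³ = -22*(-1) = 22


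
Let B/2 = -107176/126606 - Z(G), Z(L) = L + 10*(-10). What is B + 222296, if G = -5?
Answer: 14085190142/63303 ≈ 2.2250e+5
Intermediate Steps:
Z(L) = -100 + L (Z(L) = L - 100 = -100 + L)
B = 13186454/63303 (B = 2*(-107176/126606 - (-100 - 5)) = 2*(-107176*1/126606 - 1*(-105)) = 2*(-53588/63303 + 105) = 2*(6593227/63303) = 13186454/63303 ≈ 208.31)
B + 222296 = 13186454/63303 + 222296 = 14085190142/63303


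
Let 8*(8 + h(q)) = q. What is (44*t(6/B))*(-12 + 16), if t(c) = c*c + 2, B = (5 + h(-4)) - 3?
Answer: 84832/169 ≈ 501.96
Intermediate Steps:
h(q) = -8 + q/8
B = -13/2 (B = (5 + (-8 + (⅛)*(-4))) - 3 = (5 + (-8 - ½)) - 3 = (5 - 17/2) - 3 = -7/2 - 3 = -13/2 ≈ -6.5000)
t(c) = 2 + c² (t(c) = c² + 2 = 2 + c²)
(44*t(6/B))*(-12 + 16) = (44*(2 + (6/(-13/2))²))*(-12 + 16) = (44*(2 + (6*(-2/13))²))*4 = (44*(2 + (-12/13)²))*4 = (44*(2 + 144/169))*4 = (44*(482/169))*4 = (21208/169)*4 = 84832/169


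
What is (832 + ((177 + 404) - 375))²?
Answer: 1077444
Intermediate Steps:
(832 + ((177 + 404) - 375))² = (832 + (581 - 375))² = (832 + 206)² = 1038² = 1077444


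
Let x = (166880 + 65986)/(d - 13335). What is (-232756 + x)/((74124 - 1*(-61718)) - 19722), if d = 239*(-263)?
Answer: -8867189009/4423707520 ≈ -2.0045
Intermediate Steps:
d = -62857
x = -116433/38096 (x = (166880 + 65986)/(-62857 - 13335) = 232866/(-76192) = 232866*(-1/76192) = -116433/38096 ≈ -3.0563)
(-232756 + x)/((74124 - 1*(-61718)) - 19722) = (-232756 - 116433/38096)/((74124 - 1*(-61718)) - 19722) = -8867189009/(38096*((74124 + 61718) - 19722)) = -8867189009/(38096*(135842 - 19722)) = -8867189009/38096/116120 = -8867189009/38096*1/116120 = -8867189009/4423707520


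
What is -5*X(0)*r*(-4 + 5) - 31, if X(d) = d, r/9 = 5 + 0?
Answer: -31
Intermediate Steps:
r = 45 (r = 9*(5 + 0) = 9*5 = 45)
-5*X(0)*r*(-4 + 5) - 31 = -5*0*45*(-4 + 5) - 31 = -0 - 31 = -5*0 - 31 = 0 - 31 = -31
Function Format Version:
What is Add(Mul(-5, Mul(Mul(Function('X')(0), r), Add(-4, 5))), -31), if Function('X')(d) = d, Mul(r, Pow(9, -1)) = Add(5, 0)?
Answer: -31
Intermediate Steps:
r = 45 (r = Mul(9, Add(5, 0)) = Mul(9, 5) = 45)
Add(Mul(-5, Mul(Mul(Function('X')(0), r), Add(-4, 5))), -31) = Add(Mul(-5, Mul(Mul(0, 45), Add(-4, 5))), -31) = Add(Mul(-5, Mul(0, 1)), -31) = Add(Mul(-5, 0), -31) = Add(0, -31) = -31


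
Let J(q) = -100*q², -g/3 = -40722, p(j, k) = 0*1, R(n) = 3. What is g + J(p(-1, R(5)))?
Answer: 122166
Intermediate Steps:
p(j, k) = 0
g = 122166 (g = -3*(-40722) = 122166)
g + J(p(-1, R(5))) = 122166 - 100*0² = 122166 - 100*0 = 122166 + 0 = 122166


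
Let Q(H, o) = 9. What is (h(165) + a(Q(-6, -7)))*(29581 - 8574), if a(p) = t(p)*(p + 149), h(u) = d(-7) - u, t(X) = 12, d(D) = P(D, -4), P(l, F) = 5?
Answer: 36468152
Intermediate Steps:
d(D) = 5
h(u) = 5 - u
a(p) = 1788 + 12*p (a(p) = 12*(p + 149) = 12*(149 + p) = 1788 + 12*p)
(h(165) + a(Q(-6, -7)))*(29581 - 8574) = ((5 - 1*165) + (1788 + 12*9))*(29581 - 8574) = ((5 - 165) + (1788 + 108))*21007 = (-160 + 1896)*21007 = 1736*21007 = 36468152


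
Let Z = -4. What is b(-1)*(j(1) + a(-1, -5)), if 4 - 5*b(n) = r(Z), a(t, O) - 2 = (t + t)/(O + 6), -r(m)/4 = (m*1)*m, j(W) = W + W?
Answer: 136/5 ≈ 27.200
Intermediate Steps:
j(W) = 2*W
r(m) = -4*m² (r(m) = -4*m*1*m = -4*m*m = -4*m²)
a(t, O) = 2 + 2*t/(6 + O) (a(t, O) = 2 + (t + t)/(O + 6) = 2 + (2*t)/(6 + O) = 2 + 2*t/(6 + O))
b(n) = 68/5 (b(n) = ⅘ - (-4)*(-4)²/5 = ⅘ - (-4)*16/5 = ⅘ - ⅕*(-64) = ⅘ + 64/5 = 68/5)
b(-1)*(j(1) + a(-1, -5)) = 68*(2*1 + 2*(6 - 5 - 1)/(6 - 5))/5 = 68*(2 + 2*0/1)/5 = 68*(2 + 2*1*0)/5 = 68*(2 + 0)/5 = (68/5)*2 = 136/5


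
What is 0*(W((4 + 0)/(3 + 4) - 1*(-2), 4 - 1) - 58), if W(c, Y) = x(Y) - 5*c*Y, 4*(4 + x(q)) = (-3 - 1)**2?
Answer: 0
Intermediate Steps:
x(q) = 0 (x(q) = -4 + (-3 - 1)**2/4 = -4 + (1/4)*(-4)**2 = -4 + (1/4)*16 = -4 + 4 = 0)
W(c, Y) = -5*Y*c (W(c, Y) = 0 - 5*c*Y = 0 - 5*Y*c = -5*Y*c)
0*(W((4 + 0)/(3 + 4) - 1*(-2), 4 - 1) - 58) = 0*(-5*(4 - 1)*((4 + 0)/(3 + 4) - 1*(-2)) - 58) = 0*(-5*3*(4/7 + 2) - 58) = 0*(-5*3*18/7 - 58) = 0*(-270/7 - 58) = 0*(-676/7) = 0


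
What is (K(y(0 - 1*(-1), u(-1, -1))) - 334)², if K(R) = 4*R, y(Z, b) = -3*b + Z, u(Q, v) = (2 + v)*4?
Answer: 142884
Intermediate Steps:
u(Q, v) = 8 + 4*v
y(Z, b) = Z - 3*b
(K(y(0 - 1*(-1), u(-1, -1))) - 334)² = (4*((0 - 1*(-1)) - 3*(8 + 4*(-1))) - 334)² = (4*((0 + 1) - 3*(8 - 4)) - 334)² = (4*(1 - 3*4) - 334)² = (4*(1 - 12) - 334)² = (4*(-11) - 334)² = (-44 - 334)² = (-378)² = 142884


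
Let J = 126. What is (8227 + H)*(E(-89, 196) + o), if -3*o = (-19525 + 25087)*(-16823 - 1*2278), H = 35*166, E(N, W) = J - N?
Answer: 497098864353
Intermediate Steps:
E(N, W) = 126 - N
H = 5810
o = 35413254 (o = -(-19525 + 25087)*(-16823 - 1*2278)/3 = -1854*(-16823 - 2278) = -1854*(-19101) = -⅓*(-106239762) = 35413254)
(8227 + H)*(E(-89, 196) + o) = (8227 + 5810)*((126 - 1*(-89)) + 35413254) = 14037*((126 + 89) + 35413254) = 14037*(215 + 35413254) = 14037*35413469 = 497098864353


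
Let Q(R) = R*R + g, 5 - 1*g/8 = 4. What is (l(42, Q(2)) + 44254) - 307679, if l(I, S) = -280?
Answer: -263705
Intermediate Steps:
g = 8 (g = 40 - 8*4 = 40 - 32 = 8)
Q(R) = 8 + R² (Q(R) = R*R + 8 = R² + 8 = 8 + R²)
(l(42, Q(2)) + 44254) - 307679 = (-280 + 44254) - 307679 = 43974 - 307679 = -263705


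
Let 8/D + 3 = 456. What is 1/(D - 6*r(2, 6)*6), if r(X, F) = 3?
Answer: -453/48916 ≈ -0.0092608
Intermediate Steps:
D = 8/453 (D = 8/(-3 + 456) = 8/453 ≈ 0.017660)
1/(D - 6*r(2, 6)*6) = 1/(8/453 - 6*3*6) = 1/(8/453 - 18*6) = 1/(8/453 - 108) = 1/(-48916/453) = -453/48916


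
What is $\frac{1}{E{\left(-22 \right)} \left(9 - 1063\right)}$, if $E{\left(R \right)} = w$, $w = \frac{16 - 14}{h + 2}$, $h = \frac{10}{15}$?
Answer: $- \frac{2}{1581} \approx -0.001265$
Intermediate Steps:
$h = \frac{2}{3}$ ($h = 10 \cdot \frac{1}{15} = \frac{2}{3} \approx 0.66667$)
$w = \frac{3}{4}$ ($w = \frac{16 - 14}{\frac{2}{3} + 2} = \frac{2}{\frac{8}{3}} = 2 \cdot \frac{3}{8} = \frac{3}{4} \approx 0.75$)
$E{\left(R \right)} = \frac{3}{4}$
$\frac{1}{E{\left(-22 \right)} \left(9 - 1063\right)} = \frac{1}{\frac{3}{4} \left(9 - 1063\right)} = \frac{1}{\frac{3}{4} \left(-1054\right)} = \frac{1}{- \frac{1581}{2}} = - \frac{2}{1581}$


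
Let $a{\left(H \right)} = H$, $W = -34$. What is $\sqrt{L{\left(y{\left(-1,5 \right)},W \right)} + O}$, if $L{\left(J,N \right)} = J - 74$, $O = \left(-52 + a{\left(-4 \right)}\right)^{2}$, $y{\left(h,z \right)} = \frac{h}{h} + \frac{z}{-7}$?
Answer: $\frac{2 \sqrt{37513}}{7} \approx 55.338$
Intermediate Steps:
$y{\left(h,z \right)} = 1 - \frac{z}{7}$ ($y{\left(h,z \right)} = 1 + z \left(- \frac{1}{7}\right) = 1 - \frac{z}{7}$)
$O = 3136$ ($O = \left(-52 - 4\right)^{2} = \left(-56\right)^{2} = 3136$)
$L{\left(J,N \right)} = -74 + J$ ($L{\left(J,N \right)} = J - 74 = -74 + J$)
$\sqrt{L{\left(y{\left(-1,5 \right)},W \right)} + O} = \sqrt{\left(-74 + \left(1 - \frac{5}{7}\right)\right) + 3136} = \sqrt{\left(-74 + \frac{2}{7}\right) + 3136} = \sqrt{- \frac{516}{7} + 3136} = \sqrt{\frac{21436}{7}} = \frac{2 \sqrt{37513}}{7}$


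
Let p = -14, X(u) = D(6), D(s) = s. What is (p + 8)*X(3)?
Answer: -36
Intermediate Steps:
X(u) = 6
(p + 8)*X(3) = (-14 + 8)*6 = -6*6 = -36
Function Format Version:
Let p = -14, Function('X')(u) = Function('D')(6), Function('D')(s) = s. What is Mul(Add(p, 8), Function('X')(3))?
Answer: -36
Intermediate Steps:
Function('X')(u) = 6
Mul(Add(p, 8), Function('X')(3)) = Mul(Add(-14, 8), 6) = Mul(-6, 6) = -36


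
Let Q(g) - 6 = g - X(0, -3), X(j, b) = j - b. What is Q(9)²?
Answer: 144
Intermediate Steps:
Q(g) = 3 + g (Q(g) = 6 + (g - (0 - 1*(-3))) = 6 + (g - (0 + 3)) = 6 + (g - 1*3) = 6 + (g - 3) = 6 + (-3 + g) = 3 + g)
Q(9)² = (3 + 9)² = 12² = 144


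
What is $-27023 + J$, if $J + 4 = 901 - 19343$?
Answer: $-45469$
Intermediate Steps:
$J = -18446$ ($J = -4 + \left(901 - 19343\right) = -4 - 18442 = -18446$)
$-27023 + J = -27023 - 18446 = -45469$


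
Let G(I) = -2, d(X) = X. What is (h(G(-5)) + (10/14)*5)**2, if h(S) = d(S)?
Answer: 121/49 ≈ 2.4694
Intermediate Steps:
h(S) = S
(h(G(-5)) + (10/14)*5)**2 = (-2 + (10/14)*5)**2 = (-2 + (10*(1/14))*5)**2 = (-2 + (5/7)*5)**2 = (-2 + 25/7)**2 = (11/7)**2 = 121/49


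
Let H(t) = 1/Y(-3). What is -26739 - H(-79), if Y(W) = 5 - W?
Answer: -213913/8 ≈ -26739.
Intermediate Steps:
H(t) = ⅛ (H(t) = 1/(5 - 1*(-3)) = 1/(5 + 3) = 1/8 = ⅛)
-26739 - H(-79) = -26739 - 1*⅛ = -26739 - ⅛ = -213913/8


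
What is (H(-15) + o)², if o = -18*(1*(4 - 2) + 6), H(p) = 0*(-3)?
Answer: 20736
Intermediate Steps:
H(p) = 0
o = -144 (o = -18*(1*2 + 6) = -18*(2 + 6) = -18*8 = -144)
(H(-15) + o)² = (0 - 144)² = (-144)² = 20736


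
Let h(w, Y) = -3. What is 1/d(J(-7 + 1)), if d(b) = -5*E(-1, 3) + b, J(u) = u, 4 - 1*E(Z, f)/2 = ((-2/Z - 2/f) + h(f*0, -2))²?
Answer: -9/164 ≈ -0.054878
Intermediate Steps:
E(Z, f) = 8 - 2*(-3 - 2/Z - 2/f)² (E(Z, f) = 8 - 2*((-2/Z - 2/f) - 3)² = 8 - 2*(-3 - 2/Z - 2/f)²)
d(b) = -110/9 + b (d(b) = -5*(8 - 2*(2*(-1) + 2*3 + 3*(-1)*3)²/((-1)²*3²)) + b = -5*(8 - 2*1*⅑*(-2 + 6 - 9)²) + b = -5*(8 - 2*1*⅑*(-5)²) + b = -5*(8 - 2*1*⅑*25) + b = -5*(8 - 50/9) + b = -5*22/9 + b = -110/9 + b)
1/d(J(-7 + 1)) = 1/(-110/9 + (-7 + 1)) = 1/(-110/9 - 6) = 1/(-164/9) = -9/164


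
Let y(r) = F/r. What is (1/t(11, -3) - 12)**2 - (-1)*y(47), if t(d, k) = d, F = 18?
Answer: 808745/5687 ≈ 142.21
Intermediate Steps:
y(r) = 18/r
(1/t(11, -3) - 12)**2 - (-1)*y(47) = (1/11 - 12)**2 - (-1)*18/47 = (1/11 - 12)**2 - (-1)*18*(1/47) = (-131/11)**2 - (-1)*18/47 = 17161/121 - 1*(-18/47) = 17161/121 + 18/47 = 808745/5687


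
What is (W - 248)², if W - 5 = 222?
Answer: 441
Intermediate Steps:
W = 227 (W = 5 + 222 = 227)
(W - 248)² = (227 - 248)² = (-21)² = 441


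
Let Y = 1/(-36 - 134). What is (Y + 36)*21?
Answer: 128499/170 ≈ 755.88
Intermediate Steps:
Y = -1/170 (Y = 1/(-170) = -1/170 ≈ -0.0058824)
(Y + 36)*21 = (-1/170 + 36)*21 = (6119/170)*21 = 128499/170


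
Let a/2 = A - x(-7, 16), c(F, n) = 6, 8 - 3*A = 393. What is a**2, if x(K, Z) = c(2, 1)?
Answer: 649636/9 ≈ 72182.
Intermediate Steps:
A = -385/3 (A = 8/3 - 1/3*393 = 8/3 - 131 = -385/3 ≈ -128.33)
x(K, Z) = 6
a = -806/3 (a = 2*(-385/3 - 1*6) = 2*(-385/3 - 6) = 2*(-403/3) = -806/3 ≈ -268.67)
a**2 = (-806/3)**2 = 649636/9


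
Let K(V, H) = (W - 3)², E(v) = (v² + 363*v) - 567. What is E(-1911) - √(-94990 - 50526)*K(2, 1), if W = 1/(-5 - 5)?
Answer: 2957661 - 961*I*√36379/50 ≈ 2.9577e+6 - 3665.9*I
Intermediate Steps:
W = -⅒ (W = 1/(-10) = -⅒ ≈ -0.10000)
E(v) = -567 + v² + 363*v
K(V, H) = 961/100 (K(V, H) = (-⅒ - 3)² = (-31/10)² = 961/100)
E(-1911) - √(-94990 - 50526)*K(2, 1) = (-567 + (-1911)² + 363*(-1911)) - √(-94990 - 50526)*961/100 = (-567 + 3651921 - 693693) - √(-145516)*961/100 = 2957661 - 2*I*√36379*961/100 = 2957661 - 961*I*√36379/50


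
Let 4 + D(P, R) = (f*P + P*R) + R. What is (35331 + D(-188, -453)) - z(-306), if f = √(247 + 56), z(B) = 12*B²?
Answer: -1003594 - 188*√303 ≈ -1.0069e+6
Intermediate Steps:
f = √303 ≈ 17.407
D(P, R) = -4 + R + P*R + P*√303 (D(P, R) = -4 + ((√303*P + P*R) + R) = -4 + ((P*√303 + P*R) + R) = -4 + ((P*R + P*√303) + R) = -4 + (R + P*R + P*√303) = -4 + R + P*R + P*√303)
(35331 + D(-188, -453)) - z(-306) = (35331 + (-4 - 453 - 188*(-453) - 188*√303)) - 12*(-306)² = (35331 + (-4 - 453 + 85164 - 188*√303)) - 12*93636 = (35331 + (84707 - 188*√303)) - 1*1123632 = (120038 - 188*√303) - 1123632 = -1003594 - 188*√303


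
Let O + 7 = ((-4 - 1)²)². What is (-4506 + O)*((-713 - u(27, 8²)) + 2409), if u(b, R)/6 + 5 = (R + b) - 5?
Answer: -4704480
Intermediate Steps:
u(b, R) = -60 + 6*R + 6*b (u(b, R) = -30 + 6*((R + b) - 5) = -30 + 6*(-5 + R + b) = -30 + (-30 + 6*R + 6*b) = -60 + 6*R + 6*b)
O = 618 (O = -7 + ((-4 - 1)²)² = -7 + ((-5)²)² = -7 + 25² = -7 + 625 = 618)
(-4506 + O)*((-713 - u(27, 8²)) + 2409) = (-4506 + 618)*((-713 - (-60 + 6*8² + 6*27)) + 2409) = -3888*((-713 - (-60 + 6*64 + 162)) + 2409) = -3888*((-713 - (-60 + 384 + 162)) + 2409) = -3888*((-713 - 1*486) + 2409) = -3888*((-713 - 486) + 2409) = -3888*(-1199 + 2409) = -3888*1210 = -4704480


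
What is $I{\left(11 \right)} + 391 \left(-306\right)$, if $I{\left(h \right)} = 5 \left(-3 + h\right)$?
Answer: $-119606$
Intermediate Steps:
$I{\left(h \right)} = -15 + 5 h$
$I{\left(11 \right)} + 391 \left(-306\right) = \left(-15 + 5 \cdot 11\right) + 391 \left(-306\right) = \left(-15 + 55\right) - 119646 = 40 - 119646 = -119606$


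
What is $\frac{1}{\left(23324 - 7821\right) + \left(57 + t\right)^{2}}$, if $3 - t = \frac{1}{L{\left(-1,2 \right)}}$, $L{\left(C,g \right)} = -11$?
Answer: $\frac{121}{2312784} \approx 5.2318 \cdot 10^{-5}$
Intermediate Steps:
$t = \frac{34}{11}$ ($t = 3 - \frac{1}{-11} = 3 - - \frac{1}{11} = 3 + \frac{1}{11} = \frac{34}{11} \approx 3.0909$)
$\frac{1}{\left(23324 - 7821\right) + \left(57 + t\right)^{2}} = \frac{1}{\left(23324 - 7821\right) + \left(57 + \frac{34}{11}\right)^{2}} = \frac{1}{15503 + \left(\frac{661}{11}\right)^{2}} = \frac{1}{15503 + \frac{436921}{121}} = \frac{1}{\frac{2312784}{121}} = \frac{121}{2312784}$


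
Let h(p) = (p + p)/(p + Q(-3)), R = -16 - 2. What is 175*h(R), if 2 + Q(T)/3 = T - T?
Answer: 525/2 ≈ 262.50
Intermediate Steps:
Q(T) = -6 (Q(T) = -6 + 3*(T - T) = -6 + 3*0 = -6 + 0 = -6)
R = -18
h(p) = 2*p/(-6 + p) (h(p) = (p + p)/(p - 6) = (2*p)/(-6 + p) = 2*p/(-6 + p))
175*h(R) = 175*(2*(-18)/(-6 - 18)) = 175*(2*(-18)/(-24)) = 175*(2*(-18)*(-1/24)) = 175*(3/2) = 525/2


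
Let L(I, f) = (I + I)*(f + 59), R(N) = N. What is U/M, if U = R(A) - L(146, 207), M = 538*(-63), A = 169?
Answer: 77503/33894 ≈ 2.2866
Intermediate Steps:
M = -33894
L(I, f) = 2*I*(59 + f) (L(I, f) = (2*I)*(59 + f) = 2*I*(59 + f))
U = -77503 (U = 169 - 2*146*(59 + 207) = 169 - 2*146*266 = 169 - 1*77672 = 169 - 77672 = -77503)
U/M = -77503/(-33894) = -77503*(-1/33894) = 77503/33894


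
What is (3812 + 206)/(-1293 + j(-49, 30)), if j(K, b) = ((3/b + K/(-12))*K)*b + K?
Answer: -8036/14983 ≈ -0.53634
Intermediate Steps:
j(K, b) = K + K*b*(3/b - K/12) (j(K, b) = ((3/b + K*(-1/12))*K)*b + K = ((3/b - K/12)*K)*b + K = (K*(3/b - K/12))*b + K = K*b*(3/b - K/12) + K = K + K*b*(3/b - K/12))
(3812 + 206)/(-1293 + j(-49, 30)) = (3812 + 206)/(-1293 + (1/12)*(-49)*(48 - 1*(-49)*30)) = 4018/(-1293 + (1/12)*(-49)*(48 + 1470)) = 4018/(-1293 + (1/12)*(-49)*1518) = 4018/(-1293 - 12397/2) = 4018/(-14983/2) = 4018*(-2/14983) = -8036/14983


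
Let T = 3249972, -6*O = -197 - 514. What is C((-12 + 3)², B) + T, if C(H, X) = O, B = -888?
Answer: 6500181/2 ≈ 3.2501e+6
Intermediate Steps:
O = 237/2 (O = -(-197 - 514)/6 = -⅙*(-711) = 237/2 ≈ 118.50)
C(H, X) = 237/2
C((-12 + 3)², B) + T = 237/2 + 3249972 = 6500181/2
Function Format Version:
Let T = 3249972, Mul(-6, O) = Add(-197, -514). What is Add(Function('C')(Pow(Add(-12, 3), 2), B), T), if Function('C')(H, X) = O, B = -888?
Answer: Rational(6500181, 2) ≈ 3.2501e+6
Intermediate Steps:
O = Rational(237, 2) (O = Mul(Rational(-1, 6), Add(-197, -514)) = Mul(Rational(-1, 6), -711) = Rational(237, 2) ≈ 118.50)
Function('C')(H, X) = Rational(237, 2)
Add(Function('C')(Pow(Add(-12, 3), 2), B), T) = Add(Rational(237, 2), 3249972) = Rational(6500181, 2)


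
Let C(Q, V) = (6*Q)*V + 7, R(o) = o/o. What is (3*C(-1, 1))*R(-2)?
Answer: 3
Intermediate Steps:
R(o) = 1
C(Q, V) = 7 + 6*Q*V (C(Q, V) = 6*Q*V + 7 = 7 + 6*Q*V)
(3*C(-1, 1))*R(-2) = (3*(7 + 6*(-1)*1))*1 = (3*(7 - 6))*1 = (3*1)*1 = 3*1 = 3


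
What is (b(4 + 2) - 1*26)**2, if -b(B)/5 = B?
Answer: 3136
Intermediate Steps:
b(B) = -5*B
(b(4 + 2) - 1*26)**2 = (-5*(4 + 2) - 1*26)**2 = (-5*6 - 26)**2 = (-30 - 26)**2 = (-56)**2 = 3136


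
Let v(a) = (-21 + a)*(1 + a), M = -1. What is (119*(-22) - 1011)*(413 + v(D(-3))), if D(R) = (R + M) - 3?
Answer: -2108449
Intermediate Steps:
D(R) = -4 + R (D(R) = (R - 1) - 3 = (-1 + R) - 3 = -4 + R)
v(a) = (1 + a)*(-21 + a)
(119*(-22) - 1011)*(413 + v(D(-3))) = (119*(-22) - 1011)*(413 + (-21 + (-4 - 3)² - 20*(-4 - 3))) = (-2618 - 1011)*(413 + (-21 + (-7)² - 20*(-7))) = -3629*(413 + (-21 + 49 + 140)) = -3629*(413 + 168) = -3629*581 = -2108449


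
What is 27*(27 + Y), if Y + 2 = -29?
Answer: -108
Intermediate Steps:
Y = -31 (Y = -2 - 29 = -31)
27*(27 + Y) = 27*(27 - 31) = 27*(-4) = -108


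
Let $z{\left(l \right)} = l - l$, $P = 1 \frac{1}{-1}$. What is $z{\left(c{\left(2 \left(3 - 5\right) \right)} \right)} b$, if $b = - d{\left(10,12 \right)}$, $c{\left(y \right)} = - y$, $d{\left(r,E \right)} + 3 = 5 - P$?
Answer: $0$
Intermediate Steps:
$P = -1$ ($P = 1 \left(-1\right) = -1$)
$d{\left(r,E \right)} = 3$ ($d{\left(r,E \right)} = -3 + \left(5 - -1\right) = -3 + \left(5 + 1\right) = -3 + 6 = 3$)
$z{\left(l \right)} = 0$
$b = -3$ ($b = \left(-1\right) 3 = -3$)
$z{\left(c{\left(2 \left(3 - 5\right) \right)} \right)} b = 0 \left(-3\right) = 0$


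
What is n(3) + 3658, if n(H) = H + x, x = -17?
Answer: 3644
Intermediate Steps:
n(H) = -17 + H (n(H) = H - 17 = -17 + H)
n(3) + 3658 = (-17 + 3) + 3658 = -14 + 3658 = 3644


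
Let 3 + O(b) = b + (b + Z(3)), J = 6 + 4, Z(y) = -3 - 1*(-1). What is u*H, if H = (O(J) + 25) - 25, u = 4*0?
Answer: 0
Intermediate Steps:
Z(y) = -2 (Z(y) = -3 + 1 = -2)
J = 10
O(b) = -5 + 2*b (O(b) = -3 + (b + (b - 2)) = -3 + (b + (-2 + b)) = -3 + (-2 + 2*b) = -5 + 2*b)
u = 0
H = 15 (H = ((-5 + 2*10) + 25) - 25 = ((-5 + 20) + 25) - 25 = (15 + 25) - 25 = 40 - 25 = 15)
u*H = 0*15 = 0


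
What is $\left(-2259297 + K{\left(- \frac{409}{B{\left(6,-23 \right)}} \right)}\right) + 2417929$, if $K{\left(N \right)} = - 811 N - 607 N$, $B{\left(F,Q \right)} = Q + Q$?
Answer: $\frac{3358555}{23} \approx 1.4602 \cdot 10^{5}$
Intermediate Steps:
$B{\left(F,Q \right)} = 2 Q$
$K{\left(N \right)} = - 1418 N$
$\left(-2259297 + K{\left(- \frac{409}{B{\left(6,-23 \right)}} \right)}\right) + 2417929 = \left(-2259297 - 1418 \left(- \frac{409}{2 \left(-23\right)}\right)\right) + 2417929 = \left(-2259297 - 1418 \left(- \frac{409}{-46}\right)\right) + 2417929 = \left(-2259297 - 1418 \left(\left(-409\right) \left(- \frac{1}{46}\right)\right)\right) + 2417929 = \left(-2259297 - \frac{289981}{23}\right) + 2417929 = - \frac{52253812}{23} + 2417929 = \frac{3358555}{23}$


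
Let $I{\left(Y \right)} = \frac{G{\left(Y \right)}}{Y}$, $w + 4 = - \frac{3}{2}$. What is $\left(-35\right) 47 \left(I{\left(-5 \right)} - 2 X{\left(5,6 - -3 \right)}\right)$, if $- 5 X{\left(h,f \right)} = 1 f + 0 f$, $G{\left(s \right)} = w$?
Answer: $- \frac{15463}{2} \approx -7731.5$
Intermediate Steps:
$w = - \frac{11}{2}$ ($w = -4 - \frac{3}{2} = - \frac{11}{2} \approx -5.5$)
$G{\left(s \right)} = - \frac{11}{2}$
$X{\left(h,f \right)} = - \frac{f}{5}$ ($X{\left(h,f \right)} = - \frac{1 f + 0 f}{5} = - \frac{f + 0}{5} = - \frac{f}{5}$)
$I{\left(Y \right)} = - \frac{11}{2 Y}$
$\left(-35\right) 47 \left(I{\left(-5 \right)} - 2 X{\left(5,6 - -3 \right)}\right) = \left(-35\right) 47 \left(- \frac{11}{2 \left(-5\right)} - 2 \left(- \frac{6 - -3}{5}\right)\right) = - 1645 \left(\left(- \frac{11}{2}\right) \left(- \frac{1}{5}\right) - 2 \left(- \frac{6 + 3}{5}\right)\right) = - 1645 \left(\frac{11}{10} - 2 \left(\left(- \frac{1}{5}\right) 9\right)\right) = - 1645 \left(\frac{11}{10} - - \frac{18}{5}\right) = - 1645 \left(\frac{11}{10} + \frac{18}{5}\right) = \left(-1645\right) \frac{47}{10} = - \frac{15463}{2}$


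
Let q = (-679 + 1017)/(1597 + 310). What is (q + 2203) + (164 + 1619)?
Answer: 7601640/1907 ≈ 3986.2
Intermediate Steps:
q = 338/1907 ≈ 0.17724
(q + 2203) + (164 + 1619) = (338/1907 + 2203) + (164 + 1619) = 4201459/1907 + 1783 = 7601640/1907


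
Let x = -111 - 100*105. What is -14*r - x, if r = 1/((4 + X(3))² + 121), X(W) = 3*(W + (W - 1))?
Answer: 2557244/241 ≈ 10611.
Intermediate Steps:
x = -10611 (x = -111 - 10500 = -10611)
X(W) = -3 + 6*W (X(W) = 3*(W + (-1 + W)) = 3*(-1 + 2*W) = -3 + 6*W)
r = 1/482 (r = 1/((4 + (-3 + 6*3))² + 121) = 1/((4 + (-3 + 18))² + 121) = 1/((4 + 15)² + 121) = 1/(19² + 121) = 1/(361 + 121) = 1/482 ≈ 0.0020747)
-14*r - x = -14*1/482 - 1*(-10611) = -7/241 + 10611 = 2557244/241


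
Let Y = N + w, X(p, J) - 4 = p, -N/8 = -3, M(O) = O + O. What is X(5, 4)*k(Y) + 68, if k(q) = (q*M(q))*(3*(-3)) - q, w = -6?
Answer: -52582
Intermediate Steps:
M(O) = 2*O
N = 24 (N = -8*(-3) = 24)
X(p, J) = 4 + p
Y = 18 (Y = 24 - 6 = 18)
k(q) = -q - 18*q² (k(q) = (q*(2*q))*(3*(-3)) - q = (2*q²)*(-9) - q = -18*q² - q = -q - 18*q²)
X(5, 4)*k(Y) + 68 = (4 + 5)*(-1*18*(1 + 18*18)) + 68 = 9*(-1*18*(1 + 324)) + 68 = 9*(-1*18*325) + 68 = 9*(-5850) + 68 = -52650 + 68 = -52582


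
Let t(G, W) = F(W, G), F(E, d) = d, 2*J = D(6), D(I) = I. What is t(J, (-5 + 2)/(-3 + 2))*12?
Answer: 36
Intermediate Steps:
J = 3 (J = (½)*6 = 3)
t(G, W) = G
t(J, (-5 + 2)/(-3 + 2))*12 = 3*12 = 36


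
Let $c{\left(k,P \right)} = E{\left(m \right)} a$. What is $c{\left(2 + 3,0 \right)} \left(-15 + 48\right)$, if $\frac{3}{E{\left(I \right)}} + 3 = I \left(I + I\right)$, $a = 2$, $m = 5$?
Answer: $\frac{198}{47} \approx 4.2128$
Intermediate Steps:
$E{\left(I \right)} = \frac{3}{-3 + 2 I^{2}}$ ($E{\left(I \right)} = \frac{3}{-3 + I \left(I + I\right)} = \frac{3}{-3 + I 2 I} = \frac{3}{-3 + 2 I^{2}}$)
$c{\left(k,P \right)} = \frac{6}{47}$ ($c{\left(k,P \right)} = \frac{3}{-3 + 2 \cdot 5^{2}} \cdot 2 = \frac{3}{-3 + 2 \cdot 25} \cdot 2 = \frac{3}{-3 + 50} \cdot 2 = \frac{3}{47} \cdot 2 = \frac{6}{47}$)
$c{\left(2 + 3,0 \right)} \left(-15 + 48\right) = \frac{6 \left(-15 + 48\right)}{47} = \frac{6}{47} \cdot 33 = \frac{198}{47}$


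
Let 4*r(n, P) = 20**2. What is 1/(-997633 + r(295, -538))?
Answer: -1/997533 ≈ -1.0025e-6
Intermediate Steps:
r(n, P) = 100 (r(n, P) = (1/4)*20**2 = (1/4)*400 = 100)
1/(-997633 + r(295, -538)) = 1/(-997633 + 100) = 1/(-997533) = -1/997533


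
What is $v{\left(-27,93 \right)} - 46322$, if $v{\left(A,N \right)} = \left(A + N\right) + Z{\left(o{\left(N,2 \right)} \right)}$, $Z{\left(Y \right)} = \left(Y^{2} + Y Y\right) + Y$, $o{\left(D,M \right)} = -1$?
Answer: $-46255$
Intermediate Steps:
$Z{\left(Y \right)} = Y + 2 Y^{2}$ ($Z{\left(Y \right)} = \left(Y^{2} + Y^{2}\right) + Y = 2 Y^{2} + Y = Y + 2 Y^{2}$)
$v{\left(A,N \right)} = 1 + A + N$ ($v{\left(A,N \right)} = \left(A + N\right) - \left(1 + 2 \left(-1\right)\right) = \left(A + N\right) - \left(1 - 2\right) = \left(A + N\right) - -1 = \left(A + N\right) + 1 = 1 + A + N$)
$v{\left(-27,93 \right)} - 46322 = \left(1 - 27 + 93\right) - 46322 = 67 - 46322 = -46255$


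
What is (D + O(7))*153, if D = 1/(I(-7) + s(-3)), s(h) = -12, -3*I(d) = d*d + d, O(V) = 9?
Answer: 35649/26 ≈ 1371.1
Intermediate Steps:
I(d) = -d/3 - d**2/3 (I(d) = -(d*d + d)/3 = -(d**2 + d)/3 = -(d + d**2)/3 = -d/3 - d**2/3)
D = -1/26 (D = 1/(-1/3*(-7)*(1 - 7) - 12) = 1/(-1/3*(-7)*(-6) - 12) = 1/(-14 - 12) = 1/(-26) = -1/26 ≈ -0.038462)
(D + O(7))*153 = (-1/26 + 9)*153 = (233/26)*153 = 35649/26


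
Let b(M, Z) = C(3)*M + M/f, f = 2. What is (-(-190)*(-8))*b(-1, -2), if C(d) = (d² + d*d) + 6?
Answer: 37240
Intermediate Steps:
C(d) = 6 + 2*d² (C(d) = (d² + d²) + 6 = 2*d² + 6 = 6 + 2*d²)
b(M, Z) = 49*M/2 (b(M, Z) = (6 + 2*3²)*M + M/2 = (6 + 2*9)*M + M*(½) = (6 + 18)*M + M/2 = 24*M + M/2 = 49*M/2)
(-(-190)*(-8))*b(-1, -2) = (-(-190)*(-8))*((49/2)*(-1)) = -38*40*(-49/2) = -1520*(-49/2) = 37240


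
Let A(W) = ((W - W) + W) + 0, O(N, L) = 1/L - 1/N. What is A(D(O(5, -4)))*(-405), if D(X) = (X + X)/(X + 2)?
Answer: 7290/31 ≈ 235.16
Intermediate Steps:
O(N, L) = 1/L - 1/N
D(X) = 2*X/(2 + X) (D(X) = (2*X)/(2 + X) = 2*X/(2 + X))
A(W) = W (A(W) = (0 + W) + 0 = W + 0 = W)
A(D(O(5, -4)))*(-405) = (2*((5 - 1*(-4))/(-4*5))/(2 + (5 - 1*(-4))/(-4*5)))*(-405) = (2*(-¼*⅕*(5 + 4))/(2 - ¼*⅕*(5 + 4)))*(-405) = (2*(-¼*⅕*9)/(2 - ¼*⅕*9))*(-405) = (2*(-9/20)/(2 - 9/20))*(-405) = (2*(-9/20)/(31/20))*(-405) = (2*(-9/20)*(20/31))*(-405) = -18/31*(-405) = 7290/31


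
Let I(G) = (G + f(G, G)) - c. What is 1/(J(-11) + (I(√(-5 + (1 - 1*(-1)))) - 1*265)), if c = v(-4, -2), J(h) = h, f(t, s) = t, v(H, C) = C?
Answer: -137/37544 - I*√3/37544 ≈ -0.0036491 - 4.6134e-5*I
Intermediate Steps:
c = -2
I(G) = 2 + 2*G (I(G) = (G + G) - 1*(-2) = 2*G + 2 = 2 + 2*G)
1/(J(-11) + (I(√(-5 + (1 - 1*(-1)))) - 1*265)) = 1/(-11 + ((2 + 2*√(-5 + (1 - 1*(-1)))) - 1*265)) = 1/(-11 + ((2 + 2*√(-5 + (1 + 1))) - 265)) = 1/(-11 + ((2 + 2*√(-5 + 2)) - 265)) = 1/(-11 + ((2 + 2*√(-3)) - 265)) = 1/(-11 + ((2 + 2*(I*√3)) - 265)) = 1/(-11 + ((2 + 2*I*√3) - 265)) = 1/(-11 + (-263 + 2*I*√3)) = 1/(-274 + 2*I*√3)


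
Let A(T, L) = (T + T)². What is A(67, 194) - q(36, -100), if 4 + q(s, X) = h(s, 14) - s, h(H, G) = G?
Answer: 17982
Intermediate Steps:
A(T, L) = 4*T² (A(T, L) = (2*T)² = 4*T²)
q(s, X) = 10 - s (q(s, X) = -4 + (14 - s) = 10 - s)
A(67, 194) - q(36, -100) = 4*67² - (10 - 1*36) = 4*4489 - (10 - 36) = 17956 - 1*(-26) = 17956 + 26 = 17982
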